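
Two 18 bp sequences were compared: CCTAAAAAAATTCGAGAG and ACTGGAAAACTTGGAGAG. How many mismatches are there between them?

5

Mismatches (1-based): site 1: C→A; site 4: A→G; site 5: A→G; site 10: A→C; site 13: C→G.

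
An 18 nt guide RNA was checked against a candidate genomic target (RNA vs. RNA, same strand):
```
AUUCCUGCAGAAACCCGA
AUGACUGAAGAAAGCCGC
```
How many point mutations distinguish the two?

5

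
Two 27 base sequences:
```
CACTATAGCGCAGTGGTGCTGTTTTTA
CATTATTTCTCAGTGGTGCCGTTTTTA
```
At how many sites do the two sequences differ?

5

The sequences differ at sites 3, 7, 8, 10, 20 (1-based) — 5 in total.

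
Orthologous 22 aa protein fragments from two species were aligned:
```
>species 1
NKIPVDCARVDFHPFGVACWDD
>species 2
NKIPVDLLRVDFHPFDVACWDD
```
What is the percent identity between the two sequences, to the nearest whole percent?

86%

Mismatches at positions 7, 8, 16 (1-based): 3 of 22.
Identical positions: 19/22 = 86.36% → 86%.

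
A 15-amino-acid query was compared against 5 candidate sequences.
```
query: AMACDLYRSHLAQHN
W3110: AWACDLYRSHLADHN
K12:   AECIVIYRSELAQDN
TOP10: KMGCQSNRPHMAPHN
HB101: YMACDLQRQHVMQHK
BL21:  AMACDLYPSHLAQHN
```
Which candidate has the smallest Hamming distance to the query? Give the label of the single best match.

BL21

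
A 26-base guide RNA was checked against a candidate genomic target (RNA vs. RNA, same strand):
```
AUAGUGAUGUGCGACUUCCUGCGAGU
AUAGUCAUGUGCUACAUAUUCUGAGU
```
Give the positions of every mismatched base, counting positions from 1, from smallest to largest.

6, 13, 16, 18, 19, 21, 22

Scanning 1-based: 6: G/C; 13: G/U; 16: U/A; 18: C/A; 19: C/U; 21: G/C; 22: C/U.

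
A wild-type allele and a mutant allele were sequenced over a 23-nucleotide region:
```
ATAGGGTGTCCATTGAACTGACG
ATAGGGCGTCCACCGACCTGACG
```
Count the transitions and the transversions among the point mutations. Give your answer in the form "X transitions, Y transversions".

Transitions (purine↔purine or pyrimidine↔pyrimidine): 7 T→C, 13 T→C, 14 T→C.
Transversions (purine↔pyrimidine): 17 A→C.

3 transitions, 1 transversion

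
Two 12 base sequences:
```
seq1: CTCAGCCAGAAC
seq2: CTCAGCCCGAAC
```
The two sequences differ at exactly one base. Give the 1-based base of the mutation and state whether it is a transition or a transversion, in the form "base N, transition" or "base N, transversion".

The sequences differ only at base 8: A→C (purine→pyrimidine), a transversion.

base 8, transversion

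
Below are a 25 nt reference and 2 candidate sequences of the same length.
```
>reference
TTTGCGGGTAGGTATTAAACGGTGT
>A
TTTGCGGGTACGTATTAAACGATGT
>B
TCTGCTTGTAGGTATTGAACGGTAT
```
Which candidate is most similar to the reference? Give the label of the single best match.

A

A differs at 2 sites; B differs at 5 sites. The closest is A.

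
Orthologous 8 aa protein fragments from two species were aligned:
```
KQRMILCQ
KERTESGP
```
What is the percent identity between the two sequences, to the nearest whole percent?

25%

6 positions differ (2, 4, 5, 6, 7, 8), so 2 of 8 match: 2/8 = 25%.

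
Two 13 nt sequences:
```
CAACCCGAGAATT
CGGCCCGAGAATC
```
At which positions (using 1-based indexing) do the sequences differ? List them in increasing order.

2, 3, 13

Scanning 1-based: 2: A/G; 3: A/G; 13: T/C.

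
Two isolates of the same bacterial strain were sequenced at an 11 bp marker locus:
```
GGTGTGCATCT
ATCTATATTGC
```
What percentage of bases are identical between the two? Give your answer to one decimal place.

Mismatches at positions 1, 2, 3, 4, 5, 6, 7, 8, 10, 11 (1-based): 10 of 11.
Identical positions: 1/11 = 9.091% → 9.1%.

9.1%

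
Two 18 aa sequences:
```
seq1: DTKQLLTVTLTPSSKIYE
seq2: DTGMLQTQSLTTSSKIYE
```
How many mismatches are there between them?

6

Mismatches (1-based): position 3: K→G; position 4: Q→M; position 6: L→Q; position 8: V→Q; position 9: T→S; position 12: P→T.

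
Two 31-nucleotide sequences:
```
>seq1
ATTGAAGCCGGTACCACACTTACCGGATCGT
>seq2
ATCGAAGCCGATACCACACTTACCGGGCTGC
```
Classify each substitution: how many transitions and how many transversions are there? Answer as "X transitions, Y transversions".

6 transitions, 0 transversions

Transitions (purine↔purine or pyrimidine↔pyrimidine): 3 T→C, 11 G→A, 27 A→G, 28 T→C, 29 C→T, 31 T→C.
Transversions (purine↔pyrimidine): none.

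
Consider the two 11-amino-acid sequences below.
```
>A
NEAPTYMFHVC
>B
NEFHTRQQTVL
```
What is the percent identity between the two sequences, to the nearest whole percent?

36%

7 positions differ (3, 4, 6, 7, 8, 9, 11), so 4 of 11 match: 4/11 = 36.36%.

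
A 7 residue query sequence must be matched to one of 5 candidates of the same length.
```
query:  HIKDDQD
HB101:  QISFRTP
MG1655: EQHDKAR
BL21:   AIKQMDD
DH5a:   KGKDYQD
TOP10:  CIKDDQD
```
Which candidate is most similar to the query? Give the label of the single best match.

HB101 differs at 6 residues; MG1655 differs at 6 residues; BL21 differs at 4 residues; DH5a differs at 3 residues; TOP10 differs at 1 residue. The closest is TOP10.

TOP10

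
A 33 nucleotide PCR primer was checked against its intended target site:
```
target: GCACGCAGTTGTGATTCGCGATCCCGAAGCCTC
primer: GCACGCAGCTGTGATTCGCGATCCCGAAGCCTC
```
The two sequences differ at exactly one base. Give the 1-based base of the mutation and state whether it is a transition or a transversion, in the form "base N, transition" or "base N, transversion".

Base 9 changes T→C. T is a pyrimidine and C is a pyrimidine, so this is a transition.

base 9, transition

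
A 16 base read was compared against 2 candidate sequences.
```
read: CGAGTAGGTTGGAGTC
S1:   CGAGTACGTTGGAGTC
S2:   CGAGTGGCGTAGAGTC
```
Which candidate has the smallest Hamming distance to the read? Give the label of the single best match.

S1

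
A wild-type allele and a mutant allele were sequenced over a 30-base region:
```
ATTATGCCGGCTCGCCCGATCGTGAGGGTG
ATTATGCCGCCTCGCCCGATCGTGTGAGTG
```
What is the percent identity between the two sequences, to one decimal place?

90.0%

3 positions differ (10, 25, 27), so 27 of 30 match: 27/30 = 90%.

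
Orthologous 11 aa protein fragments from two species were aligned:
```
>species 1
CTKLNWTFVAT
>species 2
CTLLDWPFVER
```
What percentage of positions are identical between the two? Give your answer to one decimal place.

54.5%

5 positions differ (3, 5, 7, 10, 11), so 6 of 11 match: 6/11 = 54.55%.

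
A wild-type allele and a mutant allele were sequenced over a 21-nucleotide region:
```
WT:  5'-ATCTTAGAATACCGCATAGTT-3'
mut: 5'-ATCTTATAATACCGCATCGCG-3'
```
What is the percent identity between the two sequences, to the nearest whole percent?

81%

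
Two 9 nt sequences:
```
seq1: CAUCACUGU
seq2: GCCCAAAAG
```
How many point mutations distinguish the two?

Mismatches (1-based): base 1: C→G; base 2: A→C; base 3: U→C; base 6: C→A; base 7: U→A; base 8: G→A; base 9: U→G.

7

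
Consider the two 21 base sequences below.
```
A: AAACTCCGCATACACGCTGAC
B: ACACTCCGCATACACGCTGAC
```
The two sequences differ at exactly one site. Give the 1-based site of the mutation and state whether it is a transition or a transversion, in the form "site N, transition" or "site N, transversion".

site 2, transversion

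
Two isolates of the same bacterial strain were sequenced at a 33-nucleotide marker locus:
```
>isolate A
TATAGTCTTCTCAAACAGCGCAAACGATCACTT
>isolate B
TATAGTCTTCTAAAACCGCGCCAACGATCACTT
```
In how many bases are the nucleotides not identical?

The sequences differ at bases 12, 17, 22 (1-based) — 3 in total.

3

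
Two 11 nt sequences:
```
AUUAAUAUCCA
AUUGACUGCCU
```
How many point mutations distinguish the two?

5

Mismatches (1-based): position 4: A→G; position 6: U→C; position 7: A→U; position 8: U→G; position 11: A→U.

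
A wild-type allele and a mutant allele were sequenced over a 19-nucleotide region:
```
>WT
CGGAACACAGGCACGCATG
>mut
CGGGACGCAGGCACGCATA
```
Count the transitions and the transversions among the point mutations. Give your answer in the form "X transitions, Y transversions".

3 transitions, 0 transversions

Mismatches (1-based):
position 4: A→G (purine→purine, transition)
position 7: A→G (purine→purine, transition)
position 19: G→A (purine→purine, transition)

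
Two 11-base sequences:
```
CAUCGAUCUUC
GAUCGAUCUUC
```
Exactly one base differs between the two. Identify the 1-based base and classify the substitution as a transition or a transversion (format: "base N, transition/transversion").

Base 1 changes C→G. C is a pyrimidine and G is a purine, so this is a transversion.

base 1, transversion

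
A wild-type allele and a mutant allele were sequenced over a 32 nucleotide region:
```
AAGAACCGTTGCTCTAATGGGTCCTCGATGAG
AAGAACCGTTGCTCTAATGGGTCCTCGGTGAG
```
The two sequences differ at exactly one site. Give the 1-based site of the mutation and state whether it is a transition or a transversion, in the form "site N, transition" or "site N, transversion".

site 28, transition

Site 28 changes A→G. A is a purine and G is a purine, so this is a transition.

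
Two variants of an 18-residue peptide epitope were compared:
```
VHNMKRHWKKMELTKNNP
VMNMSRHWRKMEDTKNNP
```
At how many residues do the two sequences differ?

Comparing position by position, 4 residues differ: 2 (H/M), 5 (K/S), 9 (K/R), 13 (L/D).

4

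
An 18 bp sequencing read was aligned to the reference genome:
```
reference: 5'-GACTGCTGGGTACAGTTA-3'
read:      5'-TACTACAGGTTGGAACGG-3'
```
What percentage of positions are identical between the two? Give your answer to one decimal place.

44.4%

10 positions differ (1, 5, 7, 10, 12, 13, 15, 16, 17, 18), so 8 of 18 match: 8/18 = 44.44%.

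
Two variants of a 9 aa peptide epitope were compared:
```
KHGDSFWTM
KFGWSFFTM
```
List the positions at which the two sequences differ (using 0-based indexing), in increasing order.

Differences at position 1 (H→F), position 3 (D→W), position 6 (W→F).

1, 3, 6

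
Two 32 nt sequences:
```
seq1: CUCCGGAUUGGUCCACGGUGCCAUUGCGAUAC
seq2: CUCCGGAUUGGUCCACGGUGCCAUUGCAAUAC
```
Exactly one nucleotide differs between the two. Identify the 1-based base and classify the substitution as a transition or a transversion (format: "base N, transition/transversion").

The sequences differ only at base 28: G→A (purine→purine), a transition.

base 28, transition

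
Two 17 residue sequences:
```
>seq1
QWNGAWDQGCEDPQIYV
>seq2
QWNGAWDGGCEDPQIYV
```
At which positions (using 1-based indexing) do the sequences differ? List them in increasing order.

8

Scanning 1-based: 8: Q/G.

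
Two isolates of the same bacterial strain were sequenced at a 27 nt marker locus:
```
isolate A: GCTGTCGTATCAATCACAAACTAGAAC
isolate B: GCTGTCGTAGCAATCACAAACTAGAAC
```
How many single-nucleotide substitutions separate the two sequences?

1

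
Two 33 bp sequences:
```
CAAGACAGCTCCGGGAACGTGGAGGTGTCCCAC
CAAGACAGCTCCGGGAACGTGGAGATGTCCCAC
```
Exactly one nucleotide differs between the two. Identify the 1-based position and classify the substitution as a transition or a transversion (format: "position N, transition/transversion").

position 25, transition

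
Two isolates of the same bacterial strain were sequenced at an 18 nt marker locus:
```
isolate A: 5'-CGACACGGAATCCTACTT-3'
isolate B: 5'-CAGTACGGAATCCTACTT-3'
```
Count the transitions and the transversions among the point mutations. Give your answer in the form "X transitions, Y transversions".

3 transitions, 0 transversions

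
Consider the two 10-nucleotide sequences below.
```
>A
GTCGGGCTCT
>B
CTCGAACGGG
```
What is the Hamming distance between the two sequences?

Mismatches (1-based): site 1: G→C; site 5: G→A; site 6: G→A; site 8: T→G; site 9: C→G; site 10: T→G.

6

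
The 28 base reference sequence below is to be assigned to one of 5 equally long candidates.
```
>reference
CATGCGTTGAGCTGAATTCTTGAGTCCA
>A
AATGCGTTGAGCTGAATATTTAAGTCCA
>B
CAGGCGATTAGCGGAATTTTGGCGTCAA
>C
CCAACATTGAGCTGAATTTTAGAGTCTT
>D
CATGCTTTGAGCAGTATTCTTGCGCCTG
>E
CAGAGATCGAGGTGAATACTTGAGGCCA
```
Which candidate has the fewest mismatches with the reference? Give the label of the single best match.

A differs at 4 sites; B differs at 8 sites; C differs at 8 sites; D differs at 7 sites; E differs at 8 sites. The closest is A.

A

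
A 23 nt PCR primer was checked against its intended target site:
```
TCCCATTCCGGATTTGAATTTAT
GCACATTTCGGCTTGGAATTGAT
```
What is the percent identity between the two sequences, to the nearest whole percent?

6 positions differ (1, 3, 8, 12, 15, 21), so 17 of 23 match: 17/23 = 73.91%.

74%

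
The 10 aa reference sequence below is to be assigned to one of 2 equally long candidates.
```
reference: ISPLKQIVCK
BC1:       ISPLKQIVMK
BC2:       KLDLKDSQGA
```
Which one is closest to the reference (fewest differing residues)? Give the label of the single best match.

BC1

Hamming distances to reference — BC1: 1; BC2: 8.
Smallest is BC1 with 1 mismatch.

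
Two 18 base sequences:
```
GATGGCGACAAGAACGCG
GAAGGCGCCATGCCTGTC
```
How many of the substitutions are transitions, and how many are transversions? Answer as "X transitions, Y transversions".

2 transitions, 6 transversions

Transitions (purine↔purine or pyrimidine↔pyrimidine): 15 C→T, 17 C→T.
Transversions (purine↔pyrimidine): 3 T→A, 8 A→C, 11 A→T, 13 A→C, 14 A→C, 18 G→C.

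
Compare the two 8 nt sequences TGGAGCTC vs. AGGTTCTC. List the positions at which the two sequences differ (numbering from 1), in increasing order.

Differences at position 1 (T→A), position 4 (A→T), position 5 (G→T).

1, 4, 5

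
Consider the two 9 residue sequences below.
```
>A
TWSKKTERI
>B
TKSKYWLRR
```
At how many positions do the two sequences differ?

Mismatches (1-based): position 2: W→K; position 5: K→Y; position 6: T→W; position 7: E→L; position 9: I→R.

5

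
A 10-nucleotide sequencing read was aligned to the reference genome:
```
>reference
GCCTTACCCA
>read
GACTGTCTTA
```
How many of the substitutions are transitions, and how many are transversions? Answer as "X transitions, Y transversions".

2 transitions, 3 transversions

Transitions (purine↔purine or pyrimidine↔pyrimidine): 8 C→T, 9 C→T.
Transversions (purine↔pyrimidine): 2 C→A, 5 T→G, 6 A→T.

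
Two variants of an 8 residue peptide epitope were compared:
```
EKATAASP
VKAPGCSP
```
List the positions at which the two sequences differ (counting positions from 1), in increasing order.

1, 4, 5, 6

Differences at position 1 (E→V), position 4 (T→P), position 5 (A→G), position 6 (A→C).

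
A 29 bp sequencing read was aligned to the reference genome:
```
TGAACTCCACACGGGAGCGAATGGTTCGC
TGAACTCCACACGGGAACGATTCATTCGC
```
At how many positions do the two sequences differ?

Mismatches (1-based): position 17: G→A; position 21: A→T; position 23: G→C; position 24: G→A.

4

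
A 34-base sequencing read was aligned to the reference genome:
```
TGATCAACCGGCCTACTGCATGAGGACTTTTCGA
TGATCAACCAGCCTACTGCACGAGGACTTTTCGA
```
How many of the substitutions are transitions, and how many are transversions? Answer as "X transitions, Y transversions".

2 transitions, 0 transversions

Transitions (purine↔purine or pyrimidine↔pyrimidine): 10 G→A, 21 T→C.
Transversions (purine↔pyrimidine): none.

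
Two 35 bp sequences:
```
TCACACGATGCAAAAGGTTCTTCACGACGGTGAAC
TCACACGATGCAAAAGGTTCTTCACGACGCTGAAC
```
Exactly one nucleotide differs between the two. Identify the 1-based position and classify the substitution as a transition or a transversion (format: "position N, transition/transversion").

position 30, transversion

Position 30 changes G→C. G is a purine and C is a pyrimidine, so this is a transversion.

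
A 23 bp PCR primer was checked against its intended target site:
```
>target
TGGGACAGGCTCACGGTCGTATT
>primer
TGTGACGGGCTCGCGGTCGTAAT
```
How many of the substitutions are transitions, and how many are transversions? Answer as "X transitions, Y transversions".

2 transitions, 2 transversions

Transitions (purine↔purine or pyrimidine↔pyrimidine): 7 A→G, 13 A→G.
Transversions (purine↔pyrimidine): 3 G→T, 22 T→A.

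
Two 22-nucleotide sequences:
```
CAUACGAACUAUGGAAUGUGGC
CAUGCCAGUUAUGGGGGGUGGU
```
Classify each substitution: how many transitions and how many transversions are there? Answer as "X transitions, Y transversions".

Transitions (purine↔purine or pyrimidine↔pyrimidine): 4 A→G, 8 A→G, 9 C→U, 15 A→G, 16 A→G, 22 C→U.
Transversions (purine↔pyrimidine): 6 G→C, 17 U→G.

6 transitions, 2 transversions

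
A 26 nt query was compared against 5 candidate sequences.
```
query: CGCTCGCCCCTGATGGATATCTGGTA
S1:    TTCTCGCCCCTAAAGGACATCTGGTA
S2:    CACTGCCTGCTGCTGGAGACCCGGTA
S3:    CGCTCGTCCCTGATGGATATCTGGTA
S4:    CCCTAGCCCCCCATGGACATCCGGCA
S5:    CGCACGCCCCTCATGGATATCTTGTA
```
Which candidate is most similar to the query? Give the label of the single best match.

S1 differs at 5 positions; S2 differs at 9 positions; S3 differs at 1 position; S4 differs at 7 positions; S5 differs at 3 positions. The closest is S3.

S3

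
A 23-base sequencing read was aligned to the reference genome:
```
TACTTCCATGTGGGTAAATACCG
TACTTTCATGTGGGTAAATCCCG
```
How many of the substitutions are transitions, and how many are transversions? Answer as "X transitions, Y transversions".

Transitions (purine↔purine or pyrimidine↔pyrimidine): 6 C→T.
Transversions (purine↔pyrimidine): 20 A→C.

1 transition, 1 transversion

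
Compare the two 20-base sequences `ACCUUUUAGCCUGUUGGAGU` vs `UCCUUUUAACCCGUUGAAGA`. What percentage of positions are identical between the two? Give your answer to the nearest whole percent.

5 positions differ (1, 9, 12, 17, 20), so 15 of 20 match: 15/20 = 75%.

75%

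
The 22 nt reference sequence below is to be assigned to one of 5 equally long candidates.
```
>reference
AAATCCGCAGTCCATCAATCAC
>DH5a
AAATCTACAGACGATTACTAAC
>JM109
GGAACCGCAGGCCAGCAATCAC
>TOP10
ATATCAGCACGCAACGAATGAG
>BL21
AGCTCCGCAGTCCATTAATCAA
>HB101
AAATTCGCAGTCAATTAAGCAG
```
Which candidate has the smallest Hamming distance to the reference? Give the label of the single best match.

DH5a differs at 7 positions; JM109 differs at 5 positions; TOP10 differs at 9 positions; BL21 differs at 4 positions; HB101 differs at 5 positions. The closest is BL21.

BL21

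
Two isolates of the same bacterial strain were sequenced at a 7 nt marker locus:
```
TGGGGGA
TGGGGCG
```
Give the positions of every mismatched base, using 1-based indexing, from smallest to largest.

Scanning 1-based: 6: G/C; 7: A/G.

6, 7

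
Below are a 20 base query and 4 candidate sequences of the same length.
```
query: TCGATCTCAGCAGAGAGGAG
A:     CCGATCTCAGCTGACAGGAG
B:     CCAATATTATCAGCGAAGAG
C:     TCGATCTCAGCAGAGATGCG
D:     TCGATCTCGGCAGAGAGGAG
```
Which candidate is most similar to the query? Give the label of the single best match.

D

A differs at 3 sites; B differs at 7 sites; C differs at 2 sites; D differs at 1 site. The closest is D.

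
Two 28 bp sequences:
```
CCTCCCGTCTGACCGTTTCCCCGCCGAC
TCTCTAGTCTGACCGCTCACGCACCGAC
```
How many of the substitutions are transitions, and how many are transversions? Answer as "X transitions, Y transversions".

Transitions (purine↔purine or pyrimidine↔pyrimidine): 1 C→T, 5 C→T, 16 T→C, 18 T→C, 23 G→A.
Transversions (purine↔pyrimidine): 6 C→A, 19 C→A, 21 C→G.

5 transitions, 3 transversions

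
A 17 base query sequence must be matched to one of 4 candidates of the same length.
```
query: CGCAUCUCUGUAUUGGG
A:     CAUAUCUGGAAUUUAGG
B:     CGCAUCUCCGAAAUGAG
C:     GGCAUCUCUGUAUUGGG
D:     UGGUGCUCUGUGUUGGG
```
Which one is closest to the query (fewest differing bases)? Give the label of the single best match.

A differs at 8 bases; B differs at 4 bases; C differs at 1 base; D differs at 5 bases. The closest is C.

C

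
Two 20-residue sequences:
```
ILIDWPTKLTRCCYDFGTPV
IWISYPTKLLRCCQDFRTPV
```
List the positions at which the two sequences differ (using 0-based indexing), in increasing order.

1, 3, 4, 9, 13, 16

Scanning 0-based: 1: L/W; 3: D/S; 4: W/Y; 9: T/L; 13: Y/Q; 16: G/R.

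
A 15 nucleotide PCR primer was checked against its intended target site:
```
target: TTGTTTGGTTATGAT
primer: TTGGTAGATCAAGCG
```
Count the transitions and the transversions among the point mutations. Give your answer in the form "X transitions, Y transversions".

2 transitions, 5 transversions

Transitions (purine↔purine or pyrimidine↔pyrimidine): 8 G→A, 10 T→C.
Transversions (purine↔pyrimidine): 4 T→G, 6 T→A, 12 T→A, 14 A→C, 15 T→G.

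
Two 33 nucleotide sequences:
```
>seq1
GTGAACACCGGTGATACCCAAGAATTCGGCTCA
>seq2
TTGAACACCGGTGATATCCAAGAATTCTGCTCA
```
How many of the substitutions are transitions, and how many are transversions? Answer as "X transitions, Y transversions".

1 transition, 2 transversions

Transitions (purine↔purine or pyrimidine↔pyrimidine): 17 C→T.
Transversions (purine↔pyrimidine): 1 G→T, 28 G→T.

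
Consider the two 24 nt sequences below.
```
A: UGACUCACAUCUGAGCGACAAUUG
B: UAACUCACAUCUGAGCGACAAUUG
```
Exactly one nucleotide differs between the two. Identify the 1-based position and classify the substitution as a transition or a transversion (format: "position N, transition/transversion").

Position 2 changes G→A. G is a purine and A is a purine, so this is a transition.

position 2, transition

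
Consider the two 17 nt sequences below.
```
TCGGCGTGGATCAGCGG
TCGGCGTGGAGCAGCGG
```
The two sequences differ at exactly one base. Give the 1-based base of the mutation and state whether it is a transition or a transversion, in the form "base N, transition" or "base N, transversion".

The sequences differ only at base 11: T→G (pyrimidine→purine), a transversion.

base 11, transversion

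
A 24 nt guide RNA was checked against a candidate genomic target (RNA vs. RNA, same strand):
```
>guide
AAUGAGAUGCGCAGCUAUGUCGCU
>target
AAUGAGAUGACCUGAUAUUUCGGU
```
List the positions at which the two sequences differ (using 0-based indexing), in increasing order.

Differences at position 9 (C→A), position 10 (G→C), position 12 (A→U), position 14 (C→A), position 18 (G→U), position 22 (C→G).

9, 10, 12, 14, 18, 22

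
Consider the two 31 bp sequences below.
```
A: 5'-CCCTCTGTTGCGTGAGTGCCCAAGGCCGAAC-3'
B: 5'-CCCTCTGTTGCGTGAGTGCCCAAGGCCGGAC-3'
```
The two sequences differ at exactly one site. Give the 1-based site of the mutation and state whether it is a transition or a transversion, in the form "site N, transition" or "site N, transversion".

site 29, transition

The sequences differ only at site 29: A→G (purine→purine), a transition.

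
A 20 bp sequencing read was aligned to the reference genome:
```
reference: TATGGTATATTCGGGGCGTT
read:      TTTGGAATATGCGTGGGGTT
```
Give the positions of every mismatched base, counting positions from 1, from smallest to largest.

Differences at position 2 (A→T), position 6 (T→A), position 11 (T→G), position 14 (G→T), position 17 (C→G).

2, 6, 11, 14, 17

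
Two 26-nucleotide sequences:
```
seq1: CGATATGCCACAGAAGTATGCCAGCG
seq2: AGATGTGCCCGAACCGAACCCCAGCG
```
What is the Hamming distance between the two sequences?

Comparing position by position, 10 positions differ: 1 (C/A), 5 (A/G), 10 (A/C), 11 (C/G), 13 (G/A), 14 (A/C), 15 (A/C), 17 (T/A), 19 (T/C), 20 (G/C).

10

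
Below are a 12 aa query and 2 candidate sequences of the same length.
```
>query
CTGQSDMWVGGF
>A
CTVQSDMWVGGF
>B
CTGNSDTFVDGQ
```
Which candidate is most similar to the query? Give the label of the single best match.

A

Hamming distances to query — A: 1; B: 5.
Smallest is A with 1 mismatch.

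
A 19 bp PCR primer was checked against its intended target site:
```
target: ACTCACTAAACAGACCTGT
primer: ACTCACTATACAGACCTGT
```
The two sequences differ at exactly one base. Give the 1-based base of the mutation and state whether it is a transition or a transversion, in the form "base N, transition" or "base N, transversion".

base 9, transversion

Base 9 changes A→T. A is a purine and T is a pyrimidine, so this is a transversion.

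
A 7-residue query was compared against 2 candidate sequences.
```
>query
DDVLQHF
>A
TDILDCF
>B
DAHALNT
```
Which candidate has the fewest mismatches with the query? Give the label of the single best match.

A

Hamming distances to query — A: 4; B: 6.
Smallest is A with 4 mismatches.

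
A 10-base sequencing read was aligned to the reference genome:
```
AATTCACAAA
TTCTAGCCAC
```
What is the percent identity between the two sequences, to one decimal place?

30.0%

7 positions differ (1, 2, 3, 5, 6, 8, 10), so 3 of 10 match: 3/10 = 30%.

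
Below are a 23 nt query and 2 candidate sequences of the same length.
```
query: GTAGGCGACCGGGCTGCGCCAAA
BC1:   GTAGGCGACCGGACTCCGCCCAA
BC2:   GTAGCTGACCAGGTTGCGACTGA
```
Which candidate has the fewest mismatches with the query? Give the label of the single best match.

BC1 differs at 3 bases; BC2 differs at 7 bases. The closest is BC1.

BC1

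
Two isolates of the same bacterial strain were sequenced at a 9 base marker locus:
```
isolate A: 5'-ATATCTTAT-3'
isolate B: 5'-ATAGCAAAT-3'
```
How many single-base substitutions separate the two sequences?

3

The sequences differ at sites 4, 6, 7 (1-based) — 3 in total.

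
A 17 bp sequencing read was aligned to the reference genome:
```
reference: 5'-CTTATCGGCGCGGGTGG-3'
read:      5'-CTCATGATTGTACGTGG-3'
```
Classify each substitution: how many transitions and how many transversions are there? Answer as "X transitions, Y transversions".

Transitions (purine↔purine or pyrimidine↔pyrimidine): 3 T→C, 7 G→A, 9 C→T, 11 C→T, 12 G→A.
Transversions (purine↔pyrimidine): 6 C→G, 8 G→T, 13 G→C.

5 transitions, 3 transversions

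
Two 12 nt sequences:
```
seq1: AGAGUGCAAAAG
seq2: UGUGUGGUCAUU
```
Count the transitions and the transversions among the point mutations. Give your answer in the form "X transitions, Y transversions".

Transitions (purine↔purine or pyrimidine↔pyrimidine): none.
Transversions (purine↔pyrimidine): 1 A→U, 3 A→U, 7 C→G, 8 A→U, 9 A→C, 11 A→U, 12 G→U.

0 transitions, 7 transversions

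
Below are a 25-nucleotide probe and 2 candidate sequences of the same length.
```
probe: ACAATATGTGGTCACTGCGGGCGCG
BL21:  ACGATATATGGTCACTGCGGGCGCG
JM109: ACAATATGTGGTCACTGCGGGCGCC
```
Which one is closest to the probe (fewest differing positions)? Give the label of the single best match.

BL21 differs at 2 positions; JM109 differs at 1 position. The closest is JM109.

JM109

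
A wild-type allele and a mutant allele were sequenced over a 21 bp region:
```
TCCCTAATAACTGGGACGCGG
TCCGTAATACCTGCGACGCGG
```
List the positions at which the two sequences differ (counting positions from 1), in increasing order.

4, 10, 14

Differences at position 4 (C→G), position 10 (A→C), position 14 (G→C).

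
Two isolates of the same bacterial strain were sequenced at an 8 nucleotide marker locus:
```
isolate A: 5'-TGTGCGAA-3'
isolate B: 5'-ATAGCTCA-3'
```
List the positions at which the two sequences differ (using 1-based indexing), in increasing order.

1, 2, 3, 6, 7

Differences at position 1 (T→A), position 2 (G→T), position 3 (T→A), position 6 (G→T), position 7 (A→C).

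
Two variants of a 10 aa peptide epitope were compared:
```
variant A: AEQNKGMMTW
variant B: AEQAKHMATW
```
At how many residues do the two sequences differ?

Mismatches (1-based): residue 4: N→A; residue 6: G→H; residue 8: M→A.

3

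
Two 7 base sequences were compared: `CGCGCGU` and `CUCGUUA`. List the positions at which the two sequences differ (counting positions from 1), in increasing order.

Differences at position 2 (G→U), position 5 (C→U), position 6 (G→U), position 7 (U→A).

2, 5, 6, 7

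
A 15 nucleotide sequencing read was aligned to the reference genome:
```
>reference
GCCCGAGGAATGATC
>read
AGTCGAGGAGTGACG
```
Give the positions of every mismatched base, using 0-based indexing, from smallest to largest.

Scanning 0-based: 0: G/A; 1: C/G; 2: C/T; 9: A/G; 13: T/C; 14: C/G.

0, 1, 2, 9, 13, 14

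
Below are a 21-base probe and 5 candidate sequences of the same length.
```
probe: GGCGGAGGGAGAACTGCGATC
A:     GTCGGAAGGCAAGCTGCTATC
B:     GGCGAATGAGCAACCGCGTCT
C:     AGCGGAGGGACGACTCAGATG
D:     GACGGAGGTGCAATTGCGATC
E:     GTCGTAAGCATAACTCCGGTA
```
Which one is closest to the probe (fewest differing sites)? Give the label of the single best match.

Hamming distances to probe — A: 6; B: 9; C: 6; D: 5; E: 8.
Smallest is D with 5 mismatches.

D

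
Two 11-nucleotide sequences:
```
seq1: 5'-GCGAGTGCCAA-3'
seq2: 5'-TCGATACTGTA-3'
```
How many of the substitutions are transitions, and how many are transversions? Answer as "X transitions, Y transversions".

Mismatches (1-based):
site 1: G→T (purine→pyrimidine, transversion)
site 5: G→T (purine→pyrimidine, transversion)
site 6: T→A (pyrimidine→purine, transversion)
site 7: G→C (purine→pyrimidine, transversion)
site 8: C→T (pyrimidine→pyrimidine, transition)
site 9: C→G (pyrimidine→purine, transversion)
site 10: A→T (purine→pyrimidine, transversion)

1 transition, 6 transversions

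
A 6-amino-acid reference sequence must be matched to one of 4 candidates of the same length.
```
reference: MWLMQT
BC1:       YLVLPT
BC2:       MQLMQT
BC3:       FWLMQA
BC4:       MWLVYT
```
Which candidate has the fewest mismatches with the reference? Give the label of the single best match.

BC1 differs at 5 positions; BC2 differs at 1 position; BC3 differs at 2 positions; BC4 differs at 2 positions. The closest is BC2.

BC2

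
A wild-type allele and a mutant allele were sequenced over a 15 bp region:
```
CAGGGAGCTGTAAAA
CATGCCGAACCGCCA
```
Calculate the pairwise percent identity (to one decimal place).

33.3%

10 positions differ (3, 5, 6, 8, 9, 10, 11, 12, 13, 14), so 5 of 15 match: 5/15 = 33.33%.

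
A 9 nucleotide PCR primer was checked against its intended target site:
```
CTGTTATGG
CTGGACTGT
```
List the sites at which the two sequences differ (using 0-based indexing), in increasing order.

Differences at site 3 (T→G), site 4 (T→A), site 5 (A→C), site 8 (G→T).

3, 4, 5, 8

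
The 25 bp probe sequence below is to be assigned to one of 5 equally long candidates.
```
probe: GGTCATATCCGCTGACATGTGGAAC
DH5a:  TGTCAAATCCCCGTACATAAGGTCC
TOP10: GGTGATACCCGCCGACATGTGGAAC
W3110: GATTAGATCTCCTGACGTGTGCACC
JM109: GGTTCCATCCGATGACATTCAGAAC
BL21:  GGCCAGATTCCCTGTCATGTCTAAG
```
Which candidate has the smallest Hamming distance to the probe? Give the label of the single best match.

TOP10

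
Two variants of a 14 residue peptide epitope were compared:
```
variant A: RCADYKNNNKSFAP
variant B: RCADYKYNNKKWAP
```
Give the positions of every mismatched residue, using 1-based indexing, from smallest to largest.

Differences at position 7 (N→Y), position 11 (S→K), position 12 (F→W).

7, 11, 12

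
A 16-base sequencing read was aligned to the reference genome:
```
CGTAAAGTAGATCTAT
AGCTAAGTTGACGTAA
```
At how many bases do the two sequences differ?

Mismatches (1-based): base 1: C→A; base 3: T→C; base 4: A→T; base 9: A→T; base 12: T→C; base 13: C→G; base 16: T→A.

7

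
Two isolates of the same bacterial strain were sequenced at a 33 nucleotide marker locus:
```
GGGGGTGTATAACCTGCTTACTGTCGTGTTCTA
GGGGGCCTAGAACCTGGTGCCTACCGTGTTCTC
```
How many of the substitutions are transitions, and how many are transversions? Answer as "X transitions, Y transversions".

3 transitions, 6 transversions

Mismatches (1-based):
base 6: T→C (pyrimidine→pyrimidine, transition)
base 7: G→C (purine→pyrimidine, transversion)
base 10: T→G (pyrimidine→purine, transversion)
base 17: C→G (pyrimidine→purine, transversion)
base 19: T→G (pyrimidine→purine, transversion)
base 20: A→C (purine→pyrimidine, transversion)
base 23: G→A (purine→purine, transition)
base 24: T→C (pyrimidine→pyrimidine, transition)
base 33: A→C (purine→pyrimidine, transversion)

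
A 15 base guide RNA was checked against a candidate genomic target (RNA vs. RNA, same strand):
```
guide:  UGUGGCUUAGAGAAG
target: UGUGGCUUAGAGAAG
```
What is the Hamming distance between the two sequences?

The two sequences are identical at every position.

0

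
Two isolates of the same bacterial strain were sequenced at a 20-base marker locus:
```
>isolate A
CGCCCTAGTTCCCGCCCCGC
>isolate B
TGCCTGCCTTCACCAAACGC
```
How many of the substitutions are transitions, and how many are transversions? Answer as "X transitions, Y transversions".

2 transitions, 8 transversions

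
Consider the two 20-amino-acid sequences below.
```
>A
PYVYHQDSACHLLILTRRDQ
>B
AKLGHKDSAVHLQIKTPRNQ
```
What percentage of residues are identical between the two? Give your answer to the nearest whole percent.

Mismatches at positions 1, 2, 3, 4, 6, 10, 13, 15, 17, 19 (1-based): 10 of 20.
Identical positions: 10/20 = 50% → 50%.

50%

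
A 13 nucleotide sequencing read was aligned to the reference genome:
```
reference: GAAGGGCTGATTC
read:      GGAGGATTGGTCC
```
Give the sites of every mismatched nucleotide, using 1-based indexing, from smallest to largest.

2, 6, 7, 10, 12

Differences at site 2 (A→G), site 6 (G→A), site 7 (C→T), site 10 (A→G), site 12 (T→C).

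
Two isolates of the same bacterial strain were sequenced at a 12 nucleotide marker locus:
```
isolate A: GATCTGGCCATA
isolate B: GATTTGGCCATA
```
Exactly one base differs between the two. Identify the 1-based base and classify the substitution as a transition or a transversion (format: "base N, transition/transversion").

Base 4 changes C→T. C is a pyrimidine and T is a pyrimidine, so this is a transition.

base 4, transition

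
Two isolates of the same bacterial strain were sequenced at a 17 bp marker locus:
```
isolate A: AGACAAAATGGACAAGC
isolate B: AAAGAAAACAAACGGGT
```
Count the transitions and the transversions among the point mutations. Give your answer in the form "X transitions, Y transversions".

7 transitions, 1 transversion

Mismatches (1-based):
site 2: G→A (purine→purine, transition)
site 4: C→G (pyrimidine→purine, transversion)
site 9: T→C (pyrimidine→pyrimidine, transition)
site 10: G→A (purine→purine, transition)
site 11: G→A (purine→purine, transition)
site 14: A→G (purine→purine, transition)
site 15: A→G (purine→purine, transition)
site 17: C→T (pyrimidine→pyrimidine, transition)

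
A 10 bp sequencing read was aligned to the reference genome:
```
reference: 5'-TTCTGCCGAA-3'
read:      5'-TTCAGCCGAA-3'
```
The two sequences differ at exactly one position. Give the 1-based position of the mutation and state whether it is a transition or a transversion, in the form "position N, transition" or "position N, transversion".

The sequences differ only at position 4: T→A (pyrimidine→purine), a transversion.

position 4, transversion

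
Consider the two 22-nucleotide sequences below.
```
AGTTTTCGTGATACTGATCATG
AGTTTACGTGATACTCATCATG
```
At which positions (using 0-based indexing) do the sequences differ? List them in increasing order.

Scanning 0-based: 5: T/A; 15: G/C.

5, 15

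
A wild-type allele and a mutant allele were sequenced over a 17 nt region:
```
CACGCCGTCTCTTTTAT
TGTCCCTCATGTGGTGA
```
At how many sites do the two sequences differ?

Comparing position by position, 12 sites differ: 1 (C/T), 2 (A/G), 3 (C/T), 4 (G/C), 7 (G/T), 8 (T/C), 9 (C/A), 11 (C/G), 13 (T/G), 14 (T/G), 16 (A/G), 17 (T/A).

12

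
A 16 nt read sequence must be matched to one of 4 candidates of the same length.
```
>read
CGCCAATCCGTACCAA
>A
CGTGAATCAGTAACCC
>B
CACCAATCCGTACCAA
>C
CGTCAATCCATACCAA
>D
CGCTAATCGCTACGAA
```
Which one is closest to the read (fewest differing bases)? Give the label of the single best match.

B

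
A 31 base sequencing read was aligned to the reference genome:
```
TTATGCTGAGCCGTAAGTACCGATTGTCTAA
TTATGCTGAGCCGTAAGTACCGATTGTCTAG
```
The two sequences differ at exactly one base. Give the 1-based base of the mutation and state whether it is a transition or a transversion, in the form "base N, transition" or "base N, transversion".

Base 31 changes A→G. A is a purine and G is a purine, so this is a transition.

base 31, transition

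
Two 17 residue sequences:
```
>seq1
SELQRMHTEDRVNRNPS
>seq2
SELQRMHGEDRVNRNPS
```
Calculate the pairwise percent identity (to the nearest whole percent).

Mismatch at position 8 (1-based): 1 of 17.
Identical positions: 16/17 = 94.12% → 94%.

94%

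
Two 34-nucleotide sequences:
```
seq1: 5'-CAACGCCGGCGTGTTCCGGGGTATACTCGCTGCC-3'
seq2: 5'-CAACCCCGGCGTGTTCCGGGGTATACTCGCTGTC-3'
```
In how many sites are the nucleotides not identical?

2

The sequences differ at sites 5, 33 (1-based) — 2 in total.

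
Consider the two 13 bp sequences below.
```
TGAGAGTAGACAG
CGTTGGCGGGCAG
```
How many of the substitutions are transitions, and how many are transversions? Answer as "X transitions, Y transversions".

5 transitions, 2 transversions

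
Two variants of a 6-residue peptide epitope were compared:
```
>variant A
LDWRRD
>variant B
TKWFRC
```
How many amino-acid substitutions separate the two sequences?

Comparing position by position, 4 residues differ: 1 (L/T), 2 (D/K), 4 (R/F), 6 (D/C).

4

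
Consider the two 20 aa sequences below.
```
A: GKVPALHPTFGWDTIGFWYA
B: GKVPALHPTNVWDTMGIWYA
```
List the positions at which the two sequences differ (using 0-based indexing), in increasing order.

Differences at position 9 (F→N), position 10 (G→V), position 14 (I→M), position 16 (F→I).

9, 10, 14, 16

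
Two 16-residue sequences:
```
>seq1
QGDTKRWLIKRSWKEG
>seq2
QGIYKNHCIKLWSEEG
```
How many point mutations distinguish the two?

9

Comparing position by position, 9 residues differ: 3 (D/I), 4 (T/Y), 6 (R/N), 7 (W/H), 8 (L/C), 11 (R/L), 12 (S/W), 13 (W/S), 14 (K/E).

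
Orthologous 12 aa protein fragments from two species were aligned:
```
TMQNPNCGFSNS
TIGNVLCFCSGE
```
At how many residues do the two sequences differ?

8

Comparing position by position, 8 residues differ: 2 (M/I), 3 (Q/G), 5 (P/V), 6 (N/L), 8 (G/F), 9 (F/C), 11 (N/G), 12 (S/E).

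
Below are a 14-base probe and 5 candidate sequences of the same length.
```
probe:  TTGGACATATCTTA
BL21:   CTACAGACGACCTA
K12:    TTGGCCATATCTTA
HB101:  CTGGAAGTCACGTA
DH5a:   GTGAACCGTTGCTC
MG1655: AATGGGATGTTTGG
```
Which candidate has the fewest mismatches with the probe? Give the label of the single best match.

K12

BL21 differs at 8 positions; K12 differs at 1 position; HB101 differs at 6 positions; DH5a differs at 8 positions; MG1655 differs at 9 positions. The closest is K12.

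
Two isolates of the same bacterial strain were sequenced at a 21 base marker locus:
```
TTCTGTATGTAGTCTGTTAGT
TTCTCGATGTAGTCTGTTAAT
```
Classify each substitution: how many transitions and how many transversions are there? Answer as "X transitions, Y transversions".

1 transition, 2 transversions

Transitions (purine↔purine or pyrimidine↔pyrimidine): 20 G→A.
Transversions (purine↔pyrimidine): 5 G→C, 6 T→G.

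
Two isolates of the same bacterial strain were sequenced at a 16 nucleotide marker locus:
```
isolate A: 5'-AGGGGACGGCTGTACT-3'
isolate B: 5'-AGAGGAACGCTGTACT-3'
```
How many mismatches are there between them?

3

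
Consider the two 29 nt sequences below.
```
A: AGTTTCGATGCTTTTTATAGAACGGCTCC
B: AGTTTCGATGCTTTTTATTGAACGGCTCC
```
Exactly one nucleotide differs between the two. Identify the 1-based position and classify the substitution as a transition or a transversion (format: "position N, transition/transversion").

Position 19 changes A→T. A is a purine and T is a pyrimidine, so this is a transversion.

position 19, transversion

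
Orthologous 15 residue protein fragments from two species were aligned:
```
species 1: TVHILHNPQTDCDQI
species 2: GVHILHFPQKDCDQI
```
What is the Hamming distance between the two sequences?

Mismatches (1-based): residue 1: T→G; residue 7: N→F; residue 10: T→K.

3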